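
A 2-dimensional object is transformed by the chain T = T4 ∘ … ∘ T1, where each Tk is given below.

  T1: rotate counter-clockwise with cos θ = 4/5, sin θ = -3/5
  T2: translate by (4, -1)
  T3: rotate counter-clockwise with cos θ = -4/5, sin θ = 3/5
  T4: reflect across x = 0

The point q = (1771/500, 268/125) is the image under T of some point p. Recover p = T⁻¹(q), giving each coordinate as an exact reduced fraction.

T1 = [4/5 3/5 0; -3/5 4/5 0; 0 0 1]
T2·T1 = [4/5 3/5 4; -3/5 4/5 -1; 0 0 1]
T3·…·T1 = [-7/25 -24/25 -13/5; 24/25 -7/25 16/5; 0 0 1]
T4·…·T1 = [7/25 24/25 13/5; 24/25 -7/25 16/5; 0 0 1]
det M = -1; M⁻¹ = [7/25 24/25 -19/5; 24/25 -7/25 -8/5; 0 0 1]
M⁻¹ · (1771/500, 268/125)ᵀ = (-3/4, 6/5)ᵀ

p = (-3/4, 6/5)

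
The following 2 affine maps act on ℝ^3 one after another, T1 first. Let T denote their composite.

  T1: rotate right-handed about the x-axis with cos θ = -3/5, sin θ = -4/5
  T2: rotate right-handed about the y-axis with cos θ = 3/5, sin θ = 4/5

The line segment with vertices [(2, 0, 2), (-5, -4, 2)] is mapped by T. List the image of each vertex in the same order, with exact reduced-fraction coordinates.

T1 rotate right-handed about the x-axis with cos θ = -3/5, sin θ = -4/5: (2, 0, 2) → (2, 8/5, -6/5); (-5, -4, 2) → (-5, 4, 2)
T2 rotate right-handed about the y-axis with cos θ = 3/5, sin θ = 4/5: (2, 8/5, -6/5) → (6/25, 8/5, -58/25); (-5, 4, 2) → (-7/5, 4, 26/5)

image vertices: (6/25, 8/5, -58/25), (-7/5, 4, 26/5)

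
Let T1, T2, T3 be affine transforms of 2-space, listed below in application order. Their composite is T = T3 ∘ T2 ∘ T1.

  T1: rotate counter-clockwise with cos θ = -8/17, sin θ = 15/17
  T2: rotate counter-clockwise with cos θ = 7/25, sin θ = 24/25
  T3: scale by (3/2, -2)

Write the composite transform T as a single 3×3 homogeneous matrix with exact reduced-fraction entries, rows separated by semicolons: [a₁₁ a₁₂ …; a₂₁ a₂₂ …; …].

T = [-624/425 261/850 0; 174/425 832/425 0; 0 0 1]

T1 = [-8/17 -15/17 0; 15/17 -8/17 0; 0 0 1]
T2·T1 = [-416/425 87/425 0; -87/425 -416/425 0; 0 0 1]
T3·…·T1 = [-624/425 261/850 0; 174/425 832/425 0; 0 0 1]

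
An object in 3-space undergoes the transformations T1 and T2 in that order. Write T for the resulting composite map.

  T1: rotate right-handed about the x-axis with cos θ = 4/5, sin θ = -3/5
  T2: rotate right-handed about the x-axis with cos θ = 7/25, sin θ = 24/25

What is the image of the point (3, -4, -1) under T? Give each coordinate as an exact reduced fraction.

T(p) = (3, -13/5, -16/5)

T1 rotate right-handed about the x-axis with cos θ = 4/5, sin θ = -3/5: (3, -4, -1) → (3, -19/5, 8/5)
T2 rotate right-handed about the x-axis with cos θ = 7/25, sin θ = 24/25: (3, -19/5, 8/5) → (3, -13/5, -16/5)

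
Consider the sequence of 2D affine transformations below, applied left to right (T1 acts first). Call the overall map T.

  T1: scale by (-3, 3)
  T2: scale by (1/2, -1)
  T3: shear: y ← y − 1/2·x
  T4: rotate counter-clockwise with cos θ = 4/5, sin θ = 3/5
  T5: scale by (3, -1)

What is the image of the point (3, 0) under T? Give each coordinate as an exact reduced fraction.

T(p) = (-297/20, 9/10)

T1 scale by (-3, 3): (3, 0) → (-9, 0)
T2 scale by (1/2, -1): (-9, 0) → (-9/2, 0)
T3 shear: y ← y − 1/2·x: (-9/2, 0) → (-9/2, 9/4)
T4 rotate counter-clockwise with cos θ = 4/5, sin θ = 3/5: (-9/2, 9/4) → (-99/20, -9/10)
T5 scale by (3, -1): (-99/20, -9/10) → (-297/20, 9/10)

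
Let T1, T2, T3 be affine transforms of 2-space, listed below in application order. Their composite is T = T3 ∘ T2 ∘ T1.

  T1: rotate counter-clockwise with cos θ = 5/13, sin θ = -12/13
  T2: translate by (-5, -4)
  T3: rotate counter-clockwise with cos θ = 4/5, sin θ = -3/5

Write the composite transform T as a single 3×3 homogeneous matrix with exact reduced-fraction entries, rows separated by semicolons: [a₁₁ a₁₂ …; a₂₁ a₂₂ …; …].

T1 = [5/13 12/13 0; -12/13 5/13 0; 0 0 1]
T2·T1 = [5/13 12/13 -5; -12/13 5/13 -4; 0 0 1]
T3·…·T1 = [-16/65 63/65 -32/5; -63/65 -16/65 -1/5; 0 0 1]

T = [-16/65 63/65 -32/5; -63/65 -16/65 -1/5; 0 0 1]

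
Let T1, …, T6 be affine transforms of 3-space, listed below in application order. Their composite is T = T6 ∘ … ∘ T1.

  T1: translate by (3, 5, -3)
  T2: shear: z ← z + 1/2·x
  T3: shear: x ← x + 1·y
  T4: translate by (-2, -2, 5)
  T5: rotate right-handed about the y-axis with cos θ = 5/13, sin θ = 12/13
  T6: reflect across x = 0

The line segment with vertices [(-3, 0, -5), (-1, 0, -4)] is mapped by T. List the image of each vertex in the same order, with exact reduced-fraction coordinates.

T1 translate by (3, 5, -3): (-3, 0, -5) → (0, 5, -8); (-1, 0, -4) → (2, 5, -7)
T2 shear: z ← z + 1/2·x: (0, 5, -8) → (0, 5, -8); (2, 5, -7) → (2, 5, -6)
T3 shear: x ← x + 1·y: (0, 5, -8) → (5, 5, -8); (2, 5, -6) → (7, 5, -6)
T4 translate by (-2, -2, 5): (5, 5, -8) → (3, 3, -3); (7, 5, -6) → (5, 3, -1)
T5 rotate right-handed about the y-axis with cos θ = 5/13, sin θ = 12/13: (3, 3, -3) → (-21/13, 3, -51/13); (5, 3, -1) → (1, 3, -5)
T6 reflect across x = 0: (-21/13, 3, -51/13) → (21/13, 3, -51/13); (1, 3, -5) → (-1, 3, -5)

image vertices: (21/13, 3, -51/13), (-1, 3, -5)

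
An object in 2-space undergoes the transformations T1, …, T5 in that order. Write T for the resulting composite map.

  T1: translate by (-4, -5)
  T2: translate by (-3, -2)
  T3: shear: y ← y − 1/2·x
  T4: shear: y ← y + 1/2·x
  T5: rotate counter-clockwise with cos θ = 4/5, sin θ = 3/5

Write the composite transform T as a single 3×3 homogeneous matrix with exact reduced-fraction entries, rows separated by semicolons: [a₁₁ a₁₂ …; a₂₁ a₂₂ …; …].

T1 = [1 0 -4; 0 1 -5; 0 0 1]
T2·T1 = [1 0 -7; 0 1 -7; 0 0 1]
T3·…·T1 = [1 0 -7; -1/2 1 -7/2; 0 0 1]
T4·…·T1 = [1 0 -7; 0 1 -7; 0 0 1]
T5·…·T1 = [4/5 -3/5 -7/5; 3/5 4/5 -49/5; 0 0 1]

T = [4/5 -3/5 -7/5; 3/5 4/5 -49/5; 0 0 1]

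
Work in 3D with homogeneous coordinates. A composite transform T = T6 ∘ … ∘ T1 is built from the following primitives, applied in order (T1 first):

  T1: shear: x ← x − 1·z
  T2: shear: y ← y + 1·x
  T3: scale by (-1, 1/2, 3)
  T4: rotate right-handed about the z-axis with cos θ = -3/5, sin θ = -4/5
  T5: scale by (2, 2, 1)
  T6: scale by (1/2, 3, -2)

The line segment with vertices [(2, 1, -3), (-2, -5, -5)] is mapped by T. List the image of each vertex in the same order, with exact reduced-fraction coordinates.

image vertices: (27/5, 66/5, 18), (1, 18, 30)

T1 shear: x ← x − 1·z: (2, 1, -3) → (5, 1, -3); (-2, -5, -5) → (3, -5, -5)
T2 shear: y ← y + 1·x: (5, 1, -3) → (5, 6, -3); (3, -5, -5) → (3, -2, -5)
T3 scale by (-1, 1/2, 3): (5, 6, -3) → (-5, 3, -9); (3, -2, -5) → (-3, -1, -15)
T4 rotate right-handed about the z-axis with cos θ = -3/5, sin θ = -4/5: (-5, 3, -9) → (27/5, 11/5, -9); (-3, -1, -15) → (1, 3, -15)
T5 scale by (2, 2, 1): (27/5, 11/5, -9) → (54/5, 22/5, -9); (1, 3, -15) → (2, 6, -15)
T6 scale by (1/2, 3, -2): (54/5, 22/5, -9) → (27/5, 66/5, 18); (2, 6, -15) → (1, 18, 30)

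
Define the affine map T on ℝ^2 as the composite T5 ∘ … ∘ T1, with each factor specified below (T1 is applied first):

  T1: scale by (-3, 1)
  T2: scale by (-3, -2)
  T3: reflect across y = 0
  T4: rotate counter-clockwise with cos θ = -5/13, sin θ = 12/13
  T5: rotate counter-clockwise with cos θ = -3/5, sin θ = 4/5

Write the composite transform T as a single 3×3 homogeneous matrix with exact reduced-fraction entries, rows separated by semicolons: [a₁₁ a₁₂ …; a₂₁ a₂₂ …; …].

T = [-297/65 112/65 0; -504/65 -66/65 0; 0 0 1]

T1 = [-3 0 0; 0 1 0; 0 0 1]
T2·T1 = [9 0 0; 0 -2 0; 0 0 1]
T3·…·T1 = [9 0 0; 0 2 0; 0 0 1]
T4·…·T1 = [-45/13 -24/13 0; 108/13 -10/13 0; 0 0 1]
T5·…·T1 = [-297/65 112/65 0; -504/65 -66/65 0; 0 0 1]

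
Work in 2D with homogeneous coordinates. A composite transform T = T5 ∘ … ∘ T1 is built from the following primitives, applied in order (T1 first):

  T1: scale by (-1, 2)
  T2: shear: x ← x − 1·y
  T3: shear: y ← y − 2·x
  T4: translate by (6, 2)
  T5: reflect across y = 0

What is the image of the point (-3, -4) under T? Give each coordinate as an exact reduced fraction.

T1 scale by (-1, 2): (-3, -4) → (3, -8)
T2 shear: x ← x − 1·y: (3, -8) → (11, -8)
T3 shear: y ← y − 2·x: (11, -8) → (11, -30)
T4 translate by (6, 2): (11, -30) → (17, -28)
T5 reflect across y = 0: (17, -28) → (17, 28)

T(p) = (17, 28)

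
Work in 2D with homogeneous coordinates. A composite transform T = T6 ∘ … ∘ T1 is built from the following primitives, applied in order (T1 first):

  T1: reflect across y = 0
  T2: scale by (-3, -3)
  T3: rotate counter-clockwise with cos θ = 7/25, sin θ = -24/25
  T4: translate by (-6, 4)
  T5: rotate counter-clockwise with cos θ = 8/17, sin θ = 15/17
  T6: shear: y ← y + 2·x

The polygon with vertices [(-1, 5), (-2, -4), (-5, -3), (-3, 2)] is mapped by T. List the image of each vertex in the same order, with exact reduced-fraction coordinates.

T1 reflect across y = 0: (-1, 5) → (-1, -5); (-2, -4) → (-2, 4); (-5, -3) → (-5, 3); (-3, 2) → (-3, -2)
T2 scale by (-3, -3): (-1, -5) → (3, 15); (-2, 4) → (6, -12); (-5, 3) → (15, -9); (-3, -2) → (9, 6)
T3 rotate counter-clockwise with cos θ = 7/25, sin θ = -24/25: (3, 15) → (381/25, 33/25); (6, -12) → (-246/25, -228/25); (15, -9) → (-111/25, -423/25); (9, 6) → (207/25, -174/25)
T4 translate by (-6, 4): (381/25, 33/25) → (231/25, 133/25); (-246/25, -228/25) → (-396/25, -128/25); (-111/25, -423/25) → (-261/25, -323/25); (207/25, -174/25) → (57/25, -74/25)
T5 rotate counter-clockwise with cos θ = 8/17, sin θ = 15/17: (231/25, 133/25) → (-147/425, 4529/425); (-396/25, -128/25) → (-1248/425, -6964/425); (-261/25, -323/25) → (2757/425, -6499/425); (57/25, -74/25) → (1566/425, 263/425)
T6 shear: y ← y + 2·x: (-147/425, 4529/425) → (-147/425, 847/85); (-1248/425, -6964/425) → (-1248/425, -1892/85); (2757/425, -6499/425) → (2757/425, -197/85); (1566/425, 263/425) → (1566/425, 679/85)

image vertices: (-147/425, 847/85), (-1248/425, -1892/85), (2757/425, -197/85), (1566/425, 679/85)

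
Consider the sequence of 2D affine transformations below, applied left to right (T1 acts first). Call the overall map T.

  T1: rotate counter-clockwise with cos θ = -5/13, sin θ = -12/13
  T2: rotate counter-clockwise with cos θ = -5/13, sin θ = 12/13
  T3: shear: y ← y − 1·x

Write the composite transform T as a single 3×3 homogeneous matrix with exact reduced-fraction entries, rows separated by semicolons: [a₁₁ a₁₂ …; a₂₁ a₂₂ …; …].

T = [1 0 0; -1 1 0; 0 0 1]

T1 = [-5/13 12/13 0; -12/13 -5/13 0; 0 0 1]
T2·T1 = [1 0 0; 0 1 0; 0 0 1]
T3·…·T1 = [1 0 0; -1 1 0; 0 0 1]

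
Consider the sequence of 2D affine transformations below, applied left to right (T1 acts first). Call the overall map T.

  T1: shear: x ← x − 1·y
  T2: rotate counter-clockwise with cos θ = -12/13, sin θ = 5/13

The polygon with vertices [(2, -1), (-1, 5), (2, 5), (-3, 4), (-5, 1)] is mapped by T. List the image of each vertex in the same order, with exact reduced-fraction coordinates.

image vertices: (-31/13, 27/13), (47/13, -90/13), (11/13, -75/13), (64/13, -83/13), (67/13, -42/13)

T1 shear: x ← x − 1·y: (2, -1) → (3, -1); (-1, 5) → (-6, 5); (2, 5) → (-3, 5); (-3, 4) → (-7, 4); (-5, 1) → (-6, 1)
T2 rotate counter-clockwise with cos θ = -12/13, sin θ = 5/13: (3, -1) → (-31/13, 27/13); (-6, 5) → (47/13, -90/13); (-3, 5) → (11/13, -75/13); (-7, 4) → (64/13, -83/13); (-6, 1) → (67/13, -42/13)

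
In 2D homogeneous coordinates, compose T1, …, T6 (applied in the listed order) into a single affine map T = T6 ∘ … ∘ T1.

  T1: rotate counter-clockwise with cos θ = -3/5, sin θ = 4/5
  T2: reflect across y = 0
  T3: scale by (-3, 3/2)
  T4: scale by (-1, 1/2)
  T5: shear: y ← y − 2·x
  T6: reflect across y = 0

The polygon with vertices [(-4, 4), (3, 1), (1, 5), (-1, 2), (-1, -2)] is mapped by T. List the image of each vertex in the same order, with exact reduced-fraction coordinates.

T1 rotate counter-clockwise with cos θ = -3/5, sin θ = 4/5: (-4, 4) → (-4/5, -28/5); (3, 1) → (-13/5, 9/5); (1, 5) → (-23/5, -11/5); (-1, 2) → (-1, -2); (-1, -2) → (11/5, 2/5)
T2 reflect across y = 0: (-4/5, -28/5) → (-4/5, 28/5); (-13/5, 9/5) → (-13/5, -9/5); (-23/5, -11/5) → (-23/5, 11/5); (-1, -2) → (-1, 2); (11/5, 2/5) → (11/5, -2/5)
T3 scale by (-3, 3/2): (-4/5, 28/5) → (12/5, 42/5); (-13/5, -9/5) → (39/5, -27/10); (-23/5, 11/5) → (69/5, 33/10); (-1, 2) → (3, 3); (11/5, -2/5) → (-33/5, -3/5)
T4 scale by (-1, 1/2): (12/5, 42/5) → (-12/5, 21/5); (39/5, -27/10) → (-39/5, -27/20); (69/5, 33/10) → (-69/5, 33/20); (3, 3) → (-3, 3/2); (-33/5, -3/5) → (33/5, -3/10)
T5 shear: y ← y − 2·x: (-12/5, 21/5) → (-12/5, 9); (-39/5, -27/20) → (-39/5, 57/4); (-69/5, 33/20) → (-69/5, 117/4); (-3, 3/2) → (-3, 15/2); (33/5, -3/10) → (33/5, -27/2)
T6 reflect across y = 0: (-12/5, 9) → (-12/5, -9); (-39/5, 57/4) → (-39/5, -57/4); (-69/5, 117/4) → (-69/5, -117/4); (-3, 15/2) → (-3, -15/2); (33/5, -27/2) → (33/5, 27/2)

image vertices: (-12/5, -9), (-39/5, -57/4), (-69/5, -117/4), (-3, -15/2), (33/5, 27/2)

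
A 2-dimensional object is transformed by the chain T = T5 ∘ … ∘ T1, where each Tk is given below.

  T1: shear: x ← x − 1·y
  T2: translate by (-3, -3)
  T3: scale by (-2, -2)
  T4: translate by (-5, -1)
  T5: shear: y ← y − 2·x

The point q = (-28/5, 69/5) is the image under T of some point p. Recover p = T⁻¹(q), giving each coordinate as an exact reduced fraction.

T1 = [1 -1 0; 0 1 0; 0 0 1]
T2·T1 = [1 -1 -3; 0 1 -3; 0 0 1]
T3·…·T1 = [-2 2 6; 0 -2 6; 0 0 1]
T4·…·T1 = [-2 2 1; 0 -2 5; 0 0 1]
T5·…·T1 = [-2 2 1; 4 -6 3; 0 0 1]
det M = 4; M⁻¹ = [-3/2 -1/2 3; -1 -1/2 5/2; 0 0 1]
M⁻¹ · (-28/5, 69/5)ᵀ = (9/2, 6/5)ᵀ

p = (9/2, 6/5)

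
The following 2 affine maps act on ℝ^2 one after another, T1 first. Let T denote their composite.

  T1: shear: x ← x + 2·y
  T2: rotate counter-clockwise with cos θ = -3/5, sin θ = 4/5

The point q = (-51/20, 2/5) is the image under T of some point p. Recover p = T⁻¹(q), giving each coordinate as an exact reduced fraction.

T1 = [1 2 0; 0 1 0; 0 0 1]
T2·T1 = [-3/5 -2 0; 4/5 1 0; 0 0 1]
det M = 1; M⁻¹ = [1 2 0; -4/5 -3/5 0; 0 0 1]
M⁻¹ · (-51/20, 2/5)ᵀ = (-7/4, 9/5)ᵀ

p = (-7/4, 9/5)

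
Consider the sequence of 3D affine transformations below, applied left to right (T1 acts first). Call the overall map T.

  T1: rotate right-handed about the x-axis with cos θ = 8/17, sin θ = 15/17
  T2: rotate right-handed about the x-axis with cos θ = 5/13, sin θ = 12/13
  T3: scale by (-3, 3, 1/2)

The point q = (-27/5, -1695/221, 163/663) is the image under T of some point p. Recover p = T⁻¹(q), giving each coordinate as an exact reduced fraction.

p = (9/5, 2, 5/3)

T1 = [1 0 0 0; 0 8/17 -15/17 0; 0 15/17 8/17 0; 0 0 0 1]
T2·T1 = [1 0 0 0; 0 -140/221 -171/221 0; 0 171/221 -140/221 0; 0 0 0 1]
T3·…·T1 = [-3 0 0 0; 0 -420/221 -513/221 0; 0 171/442 -70/221 0; 0 0 0 1]
det M = -9/2; M⁻¹ = [-1/3 0 0 0; 0 -140/663 342/221 0; 0 -57/221 -280/221 0; 0 0 0 1]
M⁻¹ · (-27/5, -1695/221, 163/663)ᵀ = (9/5, 2, 5/3)ᵀ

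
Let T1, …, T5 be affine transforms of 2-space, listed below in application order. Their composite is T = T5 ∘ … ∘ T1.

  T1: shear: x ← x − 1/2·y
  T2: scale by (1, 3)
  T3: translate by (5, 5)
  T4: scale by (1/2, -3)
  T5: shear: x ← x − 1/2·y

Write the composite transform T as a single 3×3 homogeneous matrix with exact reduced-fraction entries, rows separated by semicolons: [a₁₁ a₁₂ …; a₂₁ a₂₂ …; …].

T1 = [1 -1/2 0; 0 1 0; 0 0 1]
T2·T1 = [1 -1/2 0; 0 3 0; 0 0 1]
T3·…·T1 = [1 -1/2 5; 0 3 5; 0 0 1]
T4·…·T1 = [1/2 -1/4 5/2; 0 -9 -15; 0 0 1]
T5·…·T1 = [1/2 17/4 10; 0 -9 -15; 0 0 1]

T = [1/2 17/4 10; 0 -9 -15; 0 0 1]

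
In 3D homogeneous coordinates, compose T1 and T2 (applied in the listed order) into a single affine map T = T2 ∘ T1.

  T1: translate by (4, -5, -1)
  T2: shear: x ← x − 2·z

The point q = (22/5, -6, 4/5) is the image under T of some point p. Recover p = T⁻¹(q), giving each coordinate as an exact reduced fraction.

p = (2, -1, 9/5)

T1 = [1 0 0 4; 0 1 0 -5; 0 0 1 -1; 0 0 0 1]
T2·T1 = [1 0 -2 6; 0 1 0 -5; 0 0 1 -1; 0 0 0 1]
det M = 1; M⁻¹ = [1 0 2 -4; 0 1 0 5; 0 0 1 1; 0 0 0 1]
M⁻¹ · (22/5, -6, 4/5)ᵀ = (2, -1, 9/5)ᵀ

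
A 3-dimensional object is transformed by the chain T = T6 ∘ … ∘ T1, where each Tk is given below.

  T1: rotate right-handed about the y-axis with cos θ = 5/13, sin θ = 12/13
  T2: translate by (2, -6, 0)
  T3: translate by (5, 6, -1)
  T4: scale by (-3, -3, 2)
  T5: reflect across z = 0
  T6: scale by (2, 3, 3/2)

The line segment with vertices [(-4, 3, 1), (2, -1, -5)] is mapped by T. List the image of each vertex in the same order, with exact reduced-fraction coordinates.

image vertices: (-498/13, -27, -120/13), (-246/13, 9, 186/13)

T1 rotate right-handed about the y-axis with cos θ = 5/13, sin θ = 12/13: (-4, 3, 1) → (-8/13, 3, 53/13); (2, -1, -5) → (-50/13, -1, -49/13)
T2 translate by (2, -6, 0): (-8/13, 3, 53/13) → (18/13, -3, 53/13); (-50/13, -1, -49/13) → (-24/13, -7, -49/13)
T3 translate by (5, 6, -1): (18/13, -3, 53/13) → (83/13, 3, 40/13); (-24/13, -7, -49/13) → (41/13, -1, -62/13)
T4 scale by (-3, -3, 2): (83/13, 3, 40/13) → (-249/13, -9, 80/13); (41/13, -1, -62/13) → (-123/13, 3, -124/13)
T5 reflect across z = 0: (-249/13, -9, 80/13) → (-249/13, -9, -80/13); (-123/13, 3, -124/13) → (-123/13, 3, 124/13)
T6 scale by (2, 3, 3/2): (-249/13, -9, -80/13) → (-498/13, -27, -120/13); (-123/13, 3, 124/13) → (-246/13, 9, 186/13)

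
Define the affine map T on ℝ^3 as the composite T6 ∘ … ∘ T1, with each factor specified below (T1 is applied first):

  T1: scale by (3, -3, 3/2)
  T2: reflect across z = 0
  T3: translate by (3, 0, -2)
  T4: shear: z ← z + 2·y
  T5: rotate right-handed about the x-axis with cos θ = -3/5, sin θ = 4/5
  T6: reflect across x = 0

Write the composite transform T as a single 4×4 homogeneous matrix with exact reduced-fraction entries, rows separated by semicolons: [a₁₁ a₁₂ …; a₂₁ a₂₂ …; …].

T = [-3 0 0 -3; 0 33/5 6/5 8/5; 0 6/5 9/10 6/5; 0 0 0 1]

T1 = [3 0 0 0; 0 -3 0 0; 0 0 3/2 0; 0 0 0 1]
T2·T1 = [3 0 0 0; 0 -3 0 0; 0 0 -3/2 0; 0 0 0 1]
T3·…·T1 = [3 0 0 3; 0 -3 0 0; 0 0 -3/2 -2; 0 0 0 1]
T4·…·T1 = [3 0 0 3; 0 -3 0 0; 0 -6 -3/2 -2; 0 0 0 1]
T5·…·T1 = [3 0 0 3; 0 33/5 6/5 8/5; 0 6/5 9/10 6/5; 0 0 0 1]
T6·…·T1 = [-3 0 0 -3; 0 33/5 6/5 8/5; 0 6/5 9/10 6/5; 0 0 0 1]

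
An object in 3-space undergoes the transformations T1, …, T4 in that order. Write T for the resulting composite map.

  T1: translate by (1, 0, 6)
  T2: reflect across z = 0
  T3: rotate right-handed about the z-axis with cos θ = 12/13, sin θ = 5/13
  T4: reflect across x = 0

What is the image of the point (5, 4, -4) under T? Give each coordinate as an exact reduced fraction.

T(p) = (-4, 6, -2)

T1 translate by (1, 0, 6): (5, 4, -4) → (6, 4, 2)
T2 reflect across z = 0: (6, 4, 2) → (6, 4, -2)
T3 rotate right-handed about the z-axis with cos θ = 12/13, sin θ = 5/13: (6, 4, -2) → (4, 6, -2)
T4 reflect across x = 0: (4, 6, -2) → (-4, 6, -2)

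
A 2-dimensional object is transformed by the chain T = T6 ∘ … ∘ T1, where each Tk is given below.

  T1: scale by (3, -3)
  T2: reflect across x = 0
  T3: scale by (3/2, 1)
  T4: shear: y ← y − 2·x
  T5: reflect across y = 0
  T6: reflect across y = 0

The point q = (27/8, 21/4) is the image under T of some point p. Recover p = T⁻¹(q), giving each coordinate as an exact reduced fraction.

p = (-3/4, -4)

T1 = [3 0 0; 0 -3 0; 0 0 1]
T2·T1 = [-3 0 0; 0 -3 0; 0 0 1]
T3·…·T1 = [-9/2 0 0; 0 -3 0; 0 0 1]
T4·…·T1 = [-9/2 0 0; 9 -3 0; 0 0 1]
T5·…·T1 = [-9/2 0 0; -9 3 0; 0 0 1]
T6·…·T1 = [-9/2 0 0; 9 -3 0; 0 0 1]
det M = 27/2; M⁻¹ = [-2/9 0 0; -2/3 -1/3 0; 0 0 1]
M⁻¹ · (27/8, 21/4)ᵀ = (-3/4, -4)ᵀ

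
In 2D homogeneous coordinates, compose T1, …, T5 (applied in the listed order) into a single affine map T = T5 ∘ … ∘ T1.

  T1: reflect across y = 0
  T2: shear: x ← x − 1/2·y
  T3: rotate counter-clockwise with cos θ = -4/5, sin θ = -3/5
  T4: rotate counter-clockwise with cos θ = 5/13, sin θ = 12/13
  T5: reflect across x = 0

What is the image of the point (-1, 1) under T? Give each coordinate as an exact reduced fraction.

T(p) = (71/65, 31/130)

T1 reflect across y = 0: (-1, 1) → (-1, -1)
T2 shear: x ← x − 1/2·y: (-1, -1) → (-1/2, -1)
T3 rotate counter-clockwise with cos θ = -4/5, sin θ = -3/5: (-1/2, -1) → (-1/5, 11/10)
T4 rotate counter-clockwise with cos θ = 5/13, sin θ = 12/13: (-1/5, 11/10) → (-71/65, 31/130)
T5 reflect across x = 0: (-71/65, 31/130) → (71/65, 31/130)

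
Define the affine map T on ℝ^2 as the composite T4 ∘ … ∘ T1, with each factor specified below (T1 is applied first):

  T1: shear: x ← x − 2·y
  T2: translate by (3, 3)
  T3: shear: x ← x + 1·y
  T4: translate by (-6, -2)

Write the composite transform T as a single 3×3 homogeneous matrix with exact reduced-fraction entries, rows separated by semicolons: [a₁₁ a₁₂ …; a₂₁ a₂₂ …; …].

T1 = [1 -2 0; 0 1 0; 0 0 1]
T2·T1 = [1 -2 3; 0 1 3; 0 0 1]
T3·…·T1 = [1 -1 6; 0 1 3; 0 0 1]
T4·…·T1 = [1 -1 0; 0 1 1; 0 0 1]

T = [1 -1 0; 0 1 1; 0 0 1]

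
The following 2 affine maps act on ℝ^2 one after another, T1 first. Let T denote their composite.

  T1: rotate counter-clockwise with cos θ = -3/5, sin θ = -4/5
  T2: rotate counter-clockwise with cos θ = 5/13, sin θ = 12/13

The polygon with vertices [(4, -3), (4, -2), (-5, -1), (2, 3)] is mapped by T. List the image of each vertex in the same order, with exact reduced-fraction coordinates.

T1 rotate counter-clockwise with cos θ = -3/5, sin θ = -4/5: (4, -3) → (-24/5, -7/5); (4, -2) → (-4, -2); (-5, -1) → (11/5, 23/5); (2, 3) → (6/5, -17/5)
T2 rotate counter-clockwise with cos θ = 5/13, sin θ = 12/13: (-24/5, -7/5) → (-36/65, -323/65); (-4, -2) → (4/13, -58/13); (11/5, 23/5) → (-17/5, 19/5); (6/5, -17/5) → (18/5, -1/5)

image vertices: (-36/65, -323/65), (4/13, -58/13), (-17/5, 19/5), (18/5, -1/5)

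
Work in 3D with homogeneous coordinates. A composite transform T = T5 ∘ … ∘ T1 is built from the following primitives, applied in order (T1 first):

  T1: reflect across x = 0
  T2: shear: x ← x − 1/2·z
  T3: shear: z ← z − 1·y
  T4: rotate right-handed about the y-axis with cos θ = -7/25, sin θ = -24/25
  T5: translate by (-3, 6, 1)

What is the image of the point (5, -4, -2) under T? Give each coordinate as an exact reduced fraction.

T(p) = (-19/5, 2, -17/5)

T1 reflect across x = 0: (5, -4, -2) → (-5, -4, -2)
T2 shear: x ← x − 1/2·z: (-5, -4, -2) → (-4, -4, -2)
T3 shear: z ← z − 1·y: (-4, -4, -2) → (-4, -4, 2)
T4 rotate right-handed about the y-axis with cos θ = -7/25, sin θ = -24/25: (-4, -4, 2) → (-4/5, -4, -22/5)
T5 translate by (-3, 6, 1): (-4/5, -4, -22/5) → (-19/5, 2, -17/5)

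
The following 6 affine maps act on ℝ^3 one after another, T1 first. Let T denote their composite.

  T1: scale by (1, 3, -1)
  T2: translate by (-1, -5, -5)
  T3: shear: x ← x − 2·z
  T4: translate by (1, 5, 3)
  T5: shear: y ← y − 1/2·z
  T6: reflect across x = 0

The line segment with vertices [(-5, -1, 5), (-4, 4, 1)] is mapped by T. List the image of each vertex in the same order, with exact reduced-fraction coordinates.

T1 scale by (1, 3, -1): (-5, -1, 5) → (-5, -3, -5); (-4, 4, 1) → (-4, 12, -1)
T2 translate by (-1, -5, -5): (-5, -3, -5) → (-6, -8, -10); (-4, 12, -1) → (-5, 7, -6)
T3 shear: x ← x − 2·z: (-6, -8, -10) → (14, -8, -10); (-5, 7, -6) → (7, 7, -6)
T4 translate by (1, 5, 3): (14, -8, -10) → (15, -3, -7); (7, 7, -6) → (8, 12, -3)
T5 shear: y ← y − 1/2·z: (15, -3, -7) → (15, 1/2, -7); (8, 12, -3) → (8, 27/2, -3)
T6 reflect across x = 0: (15, 1/2, -7) → (-15, 1/2, -7); (8, 27/2, -3) → (-8, 27/2, -3)

image vertices: (-15, 1/2, -7), (-8, 27/2, -3)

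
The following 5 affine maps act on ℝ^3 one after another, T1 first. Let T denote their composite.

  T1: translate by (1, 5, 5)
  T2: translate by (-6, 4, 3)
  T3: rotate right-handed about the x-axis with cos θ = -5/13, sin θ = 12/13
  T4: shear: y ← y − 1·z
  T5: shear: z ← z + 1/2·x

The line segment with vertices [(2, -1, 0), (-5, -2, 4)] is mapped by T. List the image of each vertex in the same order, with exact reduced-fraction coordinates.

image vertices: (-3, -192/13, 73/26), (-10, -203/13, -41/13)

T1 translate by (1, 5, 5): (2, -1, 0) → (3, 4, 5); (-5, -2, 4) → (-4, 3, 9)
T2 translate by (-6, 4, 3): (3, 4, 5) → (-3, 8, 8); (-4, 3, 9) → (-10, 7, 12)
T3 rotate right-handed about the x-axis with cos θ = -5/13, sin θ = 12/13: (-3, 8, 8) → (-3, -136/13, 56/13); (-10, 7, 12) → (-10, -179/13, 24/13)
T4 shear: y ← y − 1·z: (-3, -136/13, 56/13) → (-3, -192/13, 56/13); (-10, -179/13, 24/13) → (-10, -203/13, 24/13)
T5 shear: z ← z + 1/2·x: (-3, -192/13, 56/13) → (-3, -192/13, 73/26); (-10, -203/13, 24/13) → (-10, -203/13, -41/13)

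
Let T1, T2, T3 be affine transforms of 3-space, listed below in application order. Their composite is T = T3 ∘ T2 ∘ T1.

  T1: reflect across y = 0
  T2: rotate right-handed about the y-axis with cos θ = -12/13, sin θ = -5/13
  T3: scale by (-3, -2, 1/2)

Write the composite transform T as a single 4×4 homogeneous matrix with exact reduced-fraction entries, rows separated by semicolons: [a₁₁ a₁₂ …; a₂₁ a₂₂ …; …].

T1 = [1 0 0 0; 0 -1 0 0; 0 0 1 0; 0 0 0 1]
T2·T1 = [-12/13 0 -5/13 0; 0 -1 0 0; 5/13 0 -12/13 0; 0 0 0 1]
T3·…·T1 = [36/13 0 15/13 0; 0 2 0 0; 5/26 0 -6/13 0; 0 0 0 1]

T = [36/13 0 15/13 0; 0 2 0 0; 5/26 0 -6/13 0; 0 0 0 1]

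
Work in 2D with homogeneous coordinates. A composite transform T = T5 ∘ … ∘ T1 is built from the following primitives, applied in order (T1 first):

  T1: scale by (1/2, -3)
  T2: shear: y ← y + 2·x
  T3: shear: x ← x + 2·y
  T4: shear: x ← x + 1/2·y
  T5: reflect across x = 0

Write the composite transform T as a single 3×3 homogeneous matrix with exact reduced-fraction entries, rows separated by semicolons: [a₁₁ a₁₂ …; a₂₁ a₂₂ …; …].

T1 = [1/2 0 0; 0 -3 0; 0 0 1]
T2·T1 = [1/2 0 0; 1 -3 0; 0 0 1]
T3·…·T1 = [5/2 -6 0; 1 -3 0; 0 0 1]
T4·…·T1 = [3 -15/2 0; 1 -3 0; 0 0 1]
T5·…·T1 = [-3 15/2 0; 1 -3 0; 0 0 1]

T = [-3 15/2 0; 1 -3 0; 0 0 1]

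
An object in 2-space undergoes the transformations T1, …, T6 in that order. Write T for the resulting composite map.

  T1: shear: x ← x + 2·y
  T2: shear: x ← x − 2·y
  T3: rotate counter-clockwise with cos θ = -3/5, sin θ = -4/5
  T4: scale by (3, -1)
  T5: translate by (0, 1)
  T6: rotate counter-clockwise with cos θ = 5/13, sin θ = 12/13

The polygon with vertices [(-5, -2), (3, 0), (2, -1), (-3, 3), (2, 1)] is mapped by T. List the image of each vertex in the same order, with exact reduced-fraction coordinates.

image vertices: (357/65, 147/65), (-339/65, -239/65), (-54/13, -62/13), (291/65, 766/65), (-222/65, 8/65)

T1 shear: x ← x + 2·y: (-5, -2) → (-9, -2); (3, 0) → (3, 0); (2, -1) → (0, -1); (-3, 3) → (3, 3); (2, 1) → (4, 1)
T2 shear: x ← x − 2·y: (-9, -2) → (-5, -2); (3, 0) → (3, 0); (0, -1) → (2, -1); (3, 3) → (-3, 3); (4, 1) → (2, 1)
T3 rotate counter-clockwise with cos θ = -3/5, sin θ = -4/5: (-5, -2) → (7/5, 26/5); (3, 0) → (-9/5, -12/5); (2, -1) → (-2, -1); (-3, 3) → (21/5, 3/5); (2, 1) → (-2/5, -11/5)
T4 scale by (3, -1): (7/5, 26/5) → (21/5, -26/5); (-9/5, -12/5) → (-27/5, 12/5); (-2, -1) → (-6, 1); (21/5, 3/5) → (63/5, -3/5); (-2/5, -11/5) → (-6/5, 11/5)
T5 translate by (0, 1): (21/5, -26/5) → (21/5, -21/5); (-27/5, 12/5) → (-27/5, 17/5); (-6, 1) → (-6, 2); (63/5, -3/5) → (63/5, 2/5); (-6/5, 11/5) → (-6/5, 16/5)
T6 rotate counter-clockwise with cos θ = 5/13, sin θ = 12/13: (21/5, -21/5) → (357/65, 147/65); (-27/5, 17/5) → (-339/65, -239/65); (-6, 2) → (-54/13, -62/13); (63/5, 2/5) → (291/65, 766/65); (-6/5, 16/5) → (-222/65, 8/65)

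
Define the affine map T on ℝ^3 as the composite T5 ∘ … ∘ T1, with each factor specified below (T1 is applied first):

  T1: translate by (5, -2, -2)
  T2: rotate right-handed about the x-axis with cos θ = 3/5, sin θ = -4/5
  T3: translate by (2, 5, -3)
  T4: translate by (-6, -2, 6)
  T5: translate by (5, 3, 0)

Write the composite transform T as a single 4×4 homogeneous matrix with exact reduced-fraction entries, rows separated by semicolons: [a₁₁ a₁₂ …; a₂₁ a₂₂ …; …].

T1 = [1 0 0 5; 0 1 0 -2; 0 0 1 -2; 0 0 0 1]
T2·T1 = [1 0 0 5; 0 3/5 4/5 -14/5; 0 -4/5 3/5 2/5; 0 0 0 1]
T3·…·T1 = [1 0 0 7; 0 3/5 4/5 11/5; 0 -4/5 3/5 -13/5; 0 0 0 1]
T4·…·T1 = [1 0 0 1; 0 3/5 4/5 1/5; 0 -4/5 3/5 17/5; 0 0 0 1]
T5·…·T1 = [1 0 0 6; 0 3/5 4/5 16/5; 0 -4/5 3/5 17/5; 0 0 0 1]

T = [1 0 0 6; 0 3/5 4/5 16/5; 0 -4/5 3/5 17/5; 0 0 0 1]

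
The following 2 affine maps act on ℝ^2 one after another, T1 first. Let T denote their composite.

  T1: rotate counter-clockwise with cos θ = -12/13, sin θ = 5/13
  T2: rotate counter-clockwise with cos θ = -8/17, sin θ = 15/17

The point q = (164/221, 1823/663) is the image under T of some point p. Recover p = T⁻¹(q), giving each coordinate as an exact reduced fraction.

p = (-8/3, 1)

T1 = [-12/13 -5/13 0; 5/13 -12/13 0; 0 0 1]
T2·T1 = [21/221 220/221 0; -220/221 21/221 0; 0 0 1]
det M = 1; M⁻¹ = [21/221 -220/221 0; 220/221 21/221 0; 0 0 1]
M⁻¹ · (164/221, 1823/663)ᵀ = (-8/3, 1)ᵀ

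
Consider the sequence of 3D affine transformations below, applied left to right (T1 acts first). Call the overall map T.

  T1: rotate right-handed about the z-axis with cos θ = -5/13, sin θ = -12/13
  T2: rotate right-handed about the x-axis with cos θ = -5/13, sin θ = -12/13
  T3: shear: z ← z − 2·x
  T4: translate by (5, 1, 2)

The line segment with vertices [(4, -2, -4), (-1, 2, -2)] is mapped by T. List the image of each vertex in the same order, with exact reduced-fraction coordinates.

image vertices: (21/13, -265/169, 2198/169), (94/13, -153/169, -310/169)

T1 rotate right-handed about the z-axis with cos θ = -5/13, sin θ = -12/13: (4, -2, -4) → (-44/13, -38/13, -4); (-1, 2, -2) → (29/13, 2/13, -2)
T2 rotate right-handed about the x-axis with cos θ = -5/13, sin θ = -12/13: (-44/13, -38/13, -4) → (-44/13, -434/169, 716/169); (29/13, 2/13, -2) → (29/13, -322/169, 106/169)
T3 shear: z ← z − 2·x: (-44/13, -434/169, 716/169) → (-44/13, -434/169, 1860/169); (29/13, -322/169, 106/169) → (29/13, -322/169, -648/169)
T4 translate by (5, 1, 2): (-44/13, -434/169, 1860/169) → (21/13, -265/169, 2198/169); (29/13, -322/169, -648/169) → (94/13, -153/169, -310/169)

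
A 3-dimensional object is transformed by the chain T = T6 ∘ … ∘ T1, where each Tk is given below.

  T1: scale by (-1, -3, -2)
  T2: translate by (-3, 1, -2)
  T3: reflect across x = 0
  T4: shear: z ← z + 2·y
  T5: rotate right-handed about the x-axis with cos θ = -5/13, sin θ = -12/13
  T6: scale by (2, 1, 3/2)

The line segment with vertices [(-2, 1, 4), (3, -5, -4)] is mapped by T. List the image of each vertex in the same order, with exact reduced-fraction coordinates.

image vertices: (2, -158/13, 141/13), (12, 376/13, -573/13)

T1 scale by (-1, -3, -2): (-2, 1, 4) → (2, -3, -8); (3, -5, -4) → (-3, 15, 8)
T2 translate by (-3, 1, -2): (2, -3, -8) → (-1, -2, -10); (-3, 15, 8) → (-6, 16, 6)
T3 reflect across x = 0: (-1, -2, -10) → (1, -2, -10); (-6, 16, 6) → (6, 16, 6)
T4 shear: z ← z + 2·y: (1, -2, -10) → (1, -2, -14); (6, 16, 6) → (6, 16, 38)
T5 rotate right-handed about the x-axis with cos θ = -5/13, sin θ = -12/13: (1, -2, -14) → (1, -158/13, 94/13); (6, 16, 38) → (6, 376/13, -382/13)
T6 scale by (2, 1, 3/2): (1, -158/13, 94/13) → (2, -158/13, 141/13); (6, 376/13, -382/13) → (12, 376/13, -573/13)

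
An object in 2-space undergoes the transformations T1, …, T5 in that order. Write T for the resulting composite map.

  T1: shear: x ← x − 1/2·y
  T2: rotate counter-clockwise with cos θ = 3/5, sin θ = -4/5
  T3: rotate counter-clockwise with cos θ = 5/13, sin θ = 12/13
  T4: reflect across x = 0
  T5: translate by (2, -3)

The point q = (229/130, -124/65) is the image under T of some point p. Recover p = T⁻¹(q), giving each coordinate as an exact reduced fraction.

T1 = [1 -1/2 0; 0 1 0; 0 0 1]
T2·T1 = [3/5 1/2 0; -4/5 1 0; 0 0 1]
T3·…·T1 = [63/65 -19/26 0; 16/65 11/13 0; 0 0 1]
T4·…·T1 = [-63/65 19/26 0; 16/65 11/13 0; 0 0 1]
T5·…·T1 = [-63/65 19/26 2; 16/65 11/13 -3; 0 0 1]
det M = -1; M⁻¹ = [-11/13 19/26 101/26; 16/65 63/65 157/65; 0 0 1]
M⁻¹ · (229/130, -124/65)ᵀ = (1, 1)ᵀ

p = (1, 1)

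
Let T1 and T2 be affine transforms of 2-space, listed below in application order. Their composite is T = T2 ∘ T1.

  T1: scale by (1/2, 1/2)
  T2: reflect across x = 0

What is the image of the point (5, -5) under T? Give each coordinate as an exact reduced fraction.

T(p) = (-5/2, -5/2)

T1 scale by (1/2, 1/2): (5, -5) → (5/2, -5/2)
T2 reflect across x = 0: (5/2, -5/2) → (-5/2, -5/2)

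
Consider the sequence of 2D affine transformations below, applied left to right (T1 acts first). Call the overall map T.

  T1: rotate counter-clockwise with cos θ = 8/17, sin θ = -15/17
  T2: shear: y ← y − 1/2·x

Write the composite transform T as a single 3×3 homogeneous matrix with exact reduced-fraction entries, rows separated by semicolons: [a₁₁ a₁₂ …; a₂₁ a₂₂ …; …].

T1 = [8/17 15/17 0; -15/17 8/17 0; 0 0 1]
T2·T1 = [8/17 15/17 0; -19/17 1/34 0; 0 0 1]

T = [8/17 15/17 0; -19/17 1/34 0; 0 0 1]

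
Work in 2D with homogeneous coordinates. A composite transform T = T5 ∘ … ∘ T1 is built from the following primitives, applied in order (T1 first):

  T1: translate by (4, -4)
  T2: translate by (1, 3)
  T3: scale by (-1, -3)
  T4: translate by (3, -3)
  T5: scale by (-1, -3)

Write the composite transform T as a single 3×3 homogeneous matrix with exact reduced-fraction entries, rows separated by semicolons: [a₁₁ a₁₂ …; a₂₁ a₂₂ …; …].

T1 = [1 0 4; 0 1 -4; 0 0 1]
T2·T1 = [1 0 5; 0 1 -1; 0 0 1]
T3·…·T1 = [-1 0 -5; 0 -3 3; 0 0 1]
T4·…·T1 = [-1 0 -2; 0 -3 0; 0 0 1]
T5·…·T1 = [1 0 2; 0 9 0; 0 0 1]

T = [1 0 2; 0 9 0; 0 0 1]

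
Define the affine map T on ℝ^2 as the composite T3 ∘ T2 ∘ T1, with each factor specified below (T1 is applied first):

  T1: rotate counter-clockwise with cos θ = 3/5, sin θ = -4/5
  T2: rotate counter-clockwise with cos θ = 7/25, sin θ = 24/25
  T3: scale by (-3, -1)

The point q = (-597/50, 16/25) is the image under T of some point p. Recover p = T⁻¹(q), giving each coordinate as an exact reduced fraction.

T1 = [3/5 4/5 0; -4/5 3/5 0; 0 0 1]
T2·T1 = [117/125 -44/125 0; 44/125 117/125 0; 0 0 1]
T3·…·T1 = [-351/125 132/125 0; -44/125 -117/125 0; 0 0 1]
det M = 3; M⁻¹ = [-39/125 -44/125 0; 44/375 -117/125 0; 0 0 1]
M⁻¹ · (-597/50, 16/25)ᵀ = (7/2, -2)ᵀ

p = (7/2, -2)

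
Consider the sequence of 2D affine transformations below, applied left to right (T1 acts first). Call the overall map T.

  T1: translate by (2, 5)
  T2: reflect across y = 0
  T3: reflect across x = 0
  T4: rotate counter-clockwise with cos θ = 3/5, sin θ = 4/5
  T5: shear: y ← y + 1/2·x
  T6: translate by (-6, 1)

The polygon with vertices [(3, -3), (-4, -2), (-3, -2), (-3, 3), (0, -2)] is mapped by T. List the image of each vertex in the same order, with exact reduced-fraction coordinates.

T1 translate by (2, 5): (3, -3) → (5, 2); (-4, -2) → (-2, 3); (-3, -2) → (-1, 3); (-3, 3) → (-1, 8); (0, -2) → (2, 3)
T2 reflect across y = 0: (5, 2) → (5, -2); (-2, 3) → (-2, -3); (-1, 3) → (-1, -3); (-1, 8) → (-1, -8); (2, 3) → (2, -3)
T3 reflect across x = 0: (5, -2) → (-5, -2); (-2, -3) → (2, -3); (-1, -3) → (1, -3); (-1, -8) → (1, -8); (2, -3) → (-2, -3)
T4 rotate counter-clockwise with cos θ = 3/5, sin θ = 4/5: (-5, -2) → (-7/5, -26/5); (2, -3) → (18/5, -1/5); (1, -3) → (3, -1); (1, -8) → (7, -4); (-2, -3) → (6/5, -17/5)
T5 shear: y ← y + 1/2·x: (-7/5, -26/5) → (-7/5, -59/10); (18/5, -1/5) → (18/5, 8/5); (3, -1) → (3, 1/2); (7, -4) → (7, -1/2); (6/5, -17/5) → (6/5, -14/5)
T6 translate by (-6, 1): (-7/5, -59/10) → (-37/5, -49/10); (18/5, 8/5) → (-12/5, 13/5); (3, 1/2) → (-3, 3/2); (7, -1/2) → (1, 1/2); (6/5, -14/5) → (-24/5, -9/5)

image vertices: (-37/5, -49/10), (-12/5, 13/5), (-3, 3/2), (1, 1/2), (-24/5, -9/5)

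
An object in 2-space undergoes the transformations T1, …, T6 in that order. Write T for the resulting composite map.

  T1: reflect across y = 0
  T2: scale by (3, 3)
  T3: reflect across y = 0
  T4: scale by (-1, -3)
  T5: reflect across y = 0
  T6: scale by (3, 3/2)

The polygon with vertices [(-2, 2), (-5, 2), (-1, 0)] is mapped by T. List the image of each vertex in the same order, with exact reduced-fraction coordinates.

T1 reflect across y = 0: (-2, 2) → (-2, -2); (-5, 2) → (-5, -2); (-1, 0) → (-1, 0)
T2 scale by (3, 3): (-2, -2) → (-6, -6); (-5, -2) → (-15, -6); (-1, 0) → (-3, 0)
T3 reflect across y = 0: (-6, -6) → (-6, 6); (-15, -6) → (-15, 6); (-3, 0) → (-3, 0)
T4 scale by (-1, -3): (-6, 6) → (6, -18); (-15, 6) → (15, -18); (-3, 0) → (3, 0)
T5 reflect across y = 0: (6, -18) → (6, 18); (15, -18) → (15, 18); (3, 0) → (3, 0)
T6 scale by (3, 3/2): (6, 18) → (18, 27); (15, 18) → (45, 27); (3, 0) → (9, 0)

image vertices: (18, 27), (45, 27), (9, 0)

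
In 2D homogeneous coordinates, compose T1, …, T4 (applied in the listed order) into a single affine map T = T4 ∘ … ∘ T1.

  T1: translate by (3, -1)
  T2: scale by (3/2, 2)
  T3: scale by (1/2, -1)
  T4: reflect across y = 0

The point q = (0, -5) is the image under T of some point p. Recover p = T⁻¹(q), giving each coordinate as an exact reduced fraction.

p = (-3, -3/2)

T1 = [1 0 3; 0 1 -1; 0 0 1]
T2·T1 = [3/2 0 9/2; 0 2 -2; 0 0 1]
T3·…·T1 = [3/4 0 9/4; 0 -2 2; 0 0 1]
T4·…·T1 = [3/4 0 9/4; 0 2 -2; 0 0 1]
det M = 3/2; M⁻¹ = [4/3 0 -3; 0 1/2 1; 0 0 1]
M⁻¹ · (0, -5)ᵀ = (-3, -3/2)ᵀ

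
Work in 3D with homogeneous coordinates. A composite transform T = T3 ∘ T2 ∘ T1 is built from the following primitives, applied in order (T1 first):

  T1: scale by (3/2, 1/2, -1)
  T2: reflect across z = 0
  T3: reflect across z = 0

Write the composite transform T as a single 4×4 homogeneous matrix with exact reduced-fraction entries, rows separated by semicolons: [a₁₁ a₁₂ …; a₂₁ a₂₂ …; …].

T1 = [3/2 0 0 0; 0 1/2 0 0; 0 0 -1 0; 0 0 0 1]
T2·T1 = [3/2 0 0 0; 0 1/2 0 0; 0 0 1 0; 0 0 0 1]
T3·…·T1 = [3/2 0 0 0; 0 1/2 0 0; 0 0 -1 0; 0 0 0 1]

T = [3/2 0 0 0; 0 1/2 0 0; 0 0 -1 0; 0 0 0 1]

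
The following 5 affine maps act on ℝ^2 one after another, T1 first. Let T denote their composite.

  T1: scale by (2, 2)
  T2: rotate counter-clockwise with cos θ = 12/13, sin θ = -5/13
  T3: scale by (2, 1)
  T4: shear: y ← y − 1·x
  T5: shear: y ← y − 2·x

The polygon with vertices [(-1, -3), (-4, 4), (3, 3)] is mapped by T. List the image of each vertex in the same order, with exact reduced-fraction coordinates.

image vertices: (-108/13, 262/13), (-112/13, 472/13), (204/13, -570/13)

T1 scale by (2, 2): (-1, -3) → (-2, -6); (-4, 4) → (-8, 8); (3, 3) → (6, 6)
T2 rotate counter-clockwise with cos θ = 12/13, sin θ = -5/13: (-2, -6) → (-54/13, -62/13); (-8, 8) → (-56/13, 136/13); (6, 6) → (102/13, 42/13)
T3 scale by (2, 1): (-54/13, -62/13) → (-108/13, -62/13); (-56/13, 136/13) → (-112/13, 136/13); (102/13, 42/13) → (204/13, 42/13)
T4 shear: y ← y − 1·x: (-108/13, -62/13) → (-108/13, 46/13); (-112/13, 136/13) → (-112/13, 248/13); (204/13, 42/13) → (204/13, -162/13)
T5 shear: y ← y − 2·x: (-108/13, 46/13) → (-108/13, 262/13); (-112/13, 248/13) → (-112/13, 472/13); (204/13, -162/13) → (204/13, -570/13)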